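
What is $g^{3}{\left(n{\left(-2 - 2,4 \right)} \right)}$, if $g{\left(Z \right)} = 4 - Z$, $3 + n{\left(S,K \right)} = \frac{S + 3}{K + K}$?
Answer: $\frac{185193}{512} \approx 361.71$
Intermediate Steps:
$n{\left(S,K \right)} = -3 + \frac{3 + S}{2 K}$ ($n{\left(S,K \right)} = -3 + \frac{S + 3}{K + K} = -3 + \frac{3 + S}{2 K}$)
$g^{3}{\left(n{\left(-2 - 2,4 \right)} \right)} = \left(4 - \frac{3 - 4 - 24}{2 \cdot 4}\right)^{3} = \left(4 - \frac{1}{2} \cdot \frac{1}{4} \left(3 - 4 - 24\right)\right)^{3} = \left(4 - \frac{1}{2} \cdot \frac{1}{4} \left(-25\right)\right)^{3} = \left(4 - - \frac{25}{8}\right)^{3} = \left(4 + \frac{25}{8}\right)^{3} = \left(\frac{57}{8}\right)^{3} = \frac{185193}{512}$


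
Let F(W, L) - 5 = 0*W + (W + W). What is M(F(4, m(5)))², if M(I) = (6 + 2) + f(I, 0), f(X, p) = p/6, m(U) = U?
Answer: 64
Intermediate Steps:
f(X, p) = p/6 (f(X, p) = p*(⅙) = p/6)
F(W, L) = 5 + 2*W (F(W, L) = 5 + (0*W + (W + W)) = 5 + (0 + 2*W) = 5 + 2*W)
M(I) = 8 (M(I) = (6 + 2) + (⅙)*0 = 8 + 0 = 8)
M(F(4, m(5)))² = 8² = 64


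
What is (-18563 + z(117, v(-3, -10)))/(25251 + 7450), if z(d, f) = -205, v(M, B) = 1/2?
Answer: -18768/32701 ≈ -0.57393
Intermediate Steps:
v(M, B) = ½
(-18563 + z(117, v(-3, -10)))/(25251 + 7450) = (-18563 - 205)/(25251 + 7450) = -18768/32701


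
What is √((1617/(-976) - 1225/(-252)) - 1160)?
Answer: I*√619838873/732 ≈ 34.012*I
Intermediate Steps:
√((1617/(-976) - 1225/(-252)) - 1160) = √((1617*(-1/976) - 1225*(-1/252)) - 1160) = √((-1617/976 + 175/36) - 1160) = √(28147/8784 - 1160) = √(-10161293/8784) = I*√619838873/732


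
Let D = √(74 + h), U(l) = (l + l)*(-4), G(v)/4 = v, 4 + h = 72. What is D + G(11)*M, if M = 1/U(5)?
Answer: -11/10 + √142 ≈ 10.816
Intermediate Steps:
h = 68 (h = -4 + 72 = 68)
G(v) = 4*v
U(l) = -8*l (U(l) = (2*l)*(-4) = -8*l)
D = √142 (D = √(74 + 68) = √142 ≈ 11.916)
M = -1/40 (M = 1/(-8*5) = 1/(-40) = -1/40 ≈ -0.025000)
D + G(11)*M = √142 + (4*11)*(-1/40) = √142 + 44*(-1/40) = √142 - 11/10 = -11/10 + √142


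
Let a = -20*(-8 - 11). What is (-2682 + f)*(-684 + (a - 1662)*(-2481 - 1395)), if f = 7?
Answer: -13290330900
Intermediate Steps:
a = 380 (a = -20*(-19) = 380)
(-2682 + f)*(-684 + (a - 1662)*(-2481 - 1395)) = (-2682 + 7)*(-684 + (380 - 1662)*(-2481 - 1395)) = -2675*(-684 - 1282*(-3876)) = -2675*(-684 + 4969032) = -2675*4968348 = -13290330900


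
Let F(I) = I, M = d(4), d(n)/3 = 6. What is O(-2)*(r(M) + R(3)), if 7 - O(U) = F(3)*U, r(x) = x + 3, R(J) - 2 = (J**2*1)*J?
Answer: 650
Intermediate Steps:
d(n) = 18 (d(n) = 3*6 = 18)
R(J) = 2 + J**3 (R(J) = 2 + (J**2*1)*J = 2 + J**2*J = 2 + J**3)
M = 18
r(x) = 3 + x
O(U) = 7 - 3*U
O(-2)*(r(M) + R(3)) = (7 - 3*(-2))*((3 + 18) + (2 + 3**3)) = (7 + 6)*(21 + (2 + 27)) = 13*(21 + 29) = 13*50 = 650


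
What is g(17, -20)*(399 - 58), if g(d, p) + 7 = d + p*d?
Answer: -112530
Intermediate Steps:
g(d, p) = -7 + d + d*p (g(d, p) = -7 + (d + p*d) = -7 + (d + d*p) = -7 + d + d*p)
g(17, -20)*(399 - 58) = (-7 + 17 + 17*(-20))*(399 - 58) = (-7 + 17 - 340)*341 = -330*341 = -112530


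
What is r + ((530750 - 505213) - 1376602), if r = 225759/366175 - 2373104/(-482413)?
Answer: -238661385163809208/176647580275 ≈ -1.3511e+6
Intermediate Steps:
r = 977880433667/176647580275 (r = 225759*(1/366175) - 2373104*(-1/482413) = 225759/366175 + 2373104/482413 = 977880433667/176647580275 ≈ 5.5358)
r + ((530750 - 505213) - 1376602) = 977880433667/176647580275 + ((530750 - 505213) - 1376602) = 977880433667/176647580275 + (25537 - 1376602) = 977880433667/176647580275 - 1351065 = -238661385163809208/176647580275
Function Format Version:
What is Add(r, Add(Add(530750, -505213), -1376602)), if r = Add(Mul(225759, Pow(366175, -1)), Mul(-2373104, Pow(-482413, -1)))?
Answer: Rational(-238661385163809208, 176647580275) ≈ -1.3511e+6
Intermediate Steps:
r = Rational(977880433667, 176647580275) (r = Add(Mul(225759, Rational(1, 366175)), Mul(-2373104, Rational(-1, 482413))) = Add(Rational(225759, 366175), Rational(2373104, 482413)) = Rational(977880433667, 176647580275) ≈ 5.5358)
Add(r, Add(Add(530750, -505213), -1376602)) = Add(Rational(977880433667, 176647580275), Add(Add(530750, -505213), -1376602)) = Add(Rational(977880433667, 176647580275), Add(25537, -1376602)) = Add(Rational(977880433667, 176647580275), -1351065) = Rational(-238661385163809208, 176647580275)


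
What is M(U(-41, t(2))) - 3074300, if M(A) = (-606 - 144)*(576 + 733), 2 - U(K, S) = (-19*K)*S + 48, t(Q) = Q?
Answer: -4056050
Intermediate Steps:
U(K, S) = -46 + 19*K*S (U(K, S) = 2 - ((-19*K)*S + 48) = 2 - (-19*K*S + 48) = 2 - (48 - 19*K*S) = 2 + (-48 + 19*K*S) = -46 + 19*K*S)
M(A) = -981750 (M(A) = -750*1309 = -981750)
M(U(-41, t(2))) - 3074300 = -981750 - 3074300 = -4056050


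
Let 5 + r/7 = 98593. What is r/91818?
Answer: 345058/45909 ≈ 7.5161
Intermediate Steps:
r = 690116 (r = -35 + 7*98593 = -35 + 690151 = 690116)
r/91818 = 690116/91818 = 690116*(1/91818) = 345058/45909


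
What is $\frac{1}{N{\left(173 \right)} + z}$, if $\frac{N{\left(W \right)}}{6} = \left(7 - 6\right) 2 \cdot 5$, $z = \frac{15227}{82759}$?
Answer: $\frac{82759}{4980767} \approx 0.016616$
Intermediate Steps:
$z = \frac{15227}{82759}$ ($z = 15227 \cdot \frac{1}{82759} = \frac{15227}{82759} \approx 0.18399$)
$N{\left(W \right)} = 60$ ($N{\left(W \right)} = 6 \left(7 - 6\right) 2 \cdot 5 = 6 \cdot 1 \cdot 10 = 6 \cdot 10 = 60$)
$\frac{1}{N{\left(173 \right)} + z} = \frac{1}{60 + \frac{15227}{82759}} = \frac{1}{\frac{4980767}{82759}} = \frac{82759}{4980767}$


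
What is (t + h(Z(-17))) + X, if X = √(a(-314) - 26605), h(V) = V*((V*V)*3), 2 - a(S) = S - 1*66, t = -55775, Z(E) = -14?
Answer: -64007 + I*√26223 ≈ -64007.0 + 161.94*I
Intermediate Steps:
a(S) = 68 - S (a(S) = 2 - (S - 1*66) = 2 - (S - 66) = 2 - (-66 + S) = 2 + (66 - S) = 68 - S)
h(V) = 3*V³ (h(V) = V*(V²*3) = V*(3*V²) = 3*V³)
X = I*√26223 (X = √((68 - 1*(-314)) - 26605) = √((68 + 314) - 26605) = √(382 - 26605) = √(-26223) = I*√26223 ≈ 161.94*I)
(t + h(Z(-17))) + X = (-55775 + 3*(-14)³) + I*√26223 = (-55775 + 3*(-2744)) + I*√26223 = (-55775 - 8232) + I*√26223 = -64007 + I*√26223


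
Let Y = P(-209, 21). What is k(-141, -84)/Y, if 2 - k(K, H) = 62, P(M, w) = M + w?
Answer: 15/47 ≈ 0.31915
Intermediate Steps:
k(K, H) = -60 (k(K, H) = 2 - 1*62 = 2 - 62 = -60)
Y = -188 (Y = -209 + 21 = -188)
k(-141, -84)/Y = -60/(-188) = -60*(-1/188) = 15/47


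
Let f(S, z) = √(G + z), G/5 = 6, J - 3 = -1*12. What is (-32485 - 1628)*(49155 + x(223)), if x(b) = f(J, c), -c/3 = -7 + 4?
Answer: -1676824515 - 34113*√39 ≈ -1.6770e+9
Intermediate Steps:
J = -9 (J = 3 - 1*12 = 3 - 12 = -9)
G = 30 (G = 5*6 = 30)
c = 9 (c = -3*(-7 + 4) = -3*(-3) = 9)
f(S, z) = √(30 + z)
x(b) = √39 (x(b) = √(30 + 9) = √39)
(-32485 - 1628)*(49155 + x(223)) = (-32485 - 1628)*(49155 + √39) = -34113*(49155 + √39) = -1676824515 - 34113*√39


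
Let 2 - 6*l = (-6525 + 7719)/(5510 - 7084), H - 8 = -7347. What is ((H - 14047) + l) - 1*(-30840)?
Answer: 44643959/4722 ≈ 9454.5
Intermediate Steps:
H = -7339 (H = 8 - 7347 = -7339)
l = 2171/4722 (l = 1/3 - (-6525 + 7719)/(6*(5510 - 7084)) = 1/3 - 199/(-1574) = 1/3 - 199*(-1)/1574 = 1/3 - 1/6*(-597/787) = 1/3 + 199/1574 = 2171/4722 ≈ 0.45976)
((H - 14047) + l) - 1*(-30840) = ((-7339 - 14047) + 2171/4722) - 1*(-30840) = (-21386 + 2171/4722) + 30840 = -100982521/4722 + 30840 = 44643959/4722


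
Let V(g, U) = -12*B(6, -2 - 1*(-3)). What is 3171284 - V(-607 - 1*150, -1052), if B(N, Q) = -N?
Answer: 3171212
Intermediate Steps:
V(g, U) = 72 (V(g, U) = -(-12)*6 = -12*(-6) = 72)
3171284 - V(-607 - 1*150, -1052) = 3171284 - 1*72 = 3171284 - 72 = 3171212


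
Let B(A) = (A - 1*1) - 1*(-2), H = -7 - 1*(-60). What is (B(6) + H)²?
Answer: 3600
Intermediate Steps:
H = 53 (H = -7 + 60 = 53)
B(A) = 1 + A (B(A) = (A - 1) + 2 = (-1 + A) + 2 = 1 + A)
(B(6) + H)² = ((1 + 6) + 53)² = (7 + 53)² = 60² = 3600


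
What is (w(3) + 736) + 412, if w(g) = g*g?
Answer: 1157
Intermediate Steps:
w(g) = g²
(w(3) + 736) + 412 = (3² + 736) + 412 = (9 + 736) + 412 = 745 + 412 = 1157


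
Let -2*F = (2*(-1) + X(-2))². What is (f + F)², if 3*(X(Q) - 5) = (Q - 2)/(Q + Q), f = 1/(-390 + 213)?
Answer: 8720209/281961 ≈ 30.927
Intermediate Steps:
f = -1/177 (f = 1/(-177) = -1/177 ≈ -0.0056497)
X(Q) = 5 + (-2 + Q)/(6*Q) (X(Q) = 5 + ((Q - 2)/(Q + Q))/3 = 5 + ((-2 + Q)/((2*Q)))/3 = 5 + ((-2 + Q)*(1/(2*Q)))/3 = 5 + ((-2 + Q)/(2*Q))/3 = 5 + (-2 + Q)/(6*Q))
F = -50/9 (F = -(2*(-1) + (⅙)*(-2 + 31*(-2))/(-2))²/2 = -(-2 + (⅙)*(-½)*(-2 - 62))²/2 = -(-2 + (⅙)*(-½)*(-64))²/2 = -(-2 + 16/3)²/2 = -(10/3)²/2 = -½*100/9 = -50/9 ≈ -5.5556)
(f + F)² = (-1/177 - 50/9)² = (-2953/531)² = 8720209/281961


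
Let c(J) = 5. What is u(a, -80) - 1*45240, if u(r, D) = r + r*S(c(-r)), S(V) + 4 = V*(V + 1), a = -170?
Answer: -49830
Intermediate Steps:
S(V) = -4 + V*(1 + V) (S(V) = -4 + V*(V + 1) = -4 + V*(1 + V))
u(r, D) = 27*r (u(r, D) = r + r*(-4 + 5 + 5**2) = r + r*(-4 + 5 + 25) = r + r*26 = r + 26*r = 27*r)
u(a, -80) - 1*45240 = 27*(-170) - 1*45240 = -4590 - 45240 = -49830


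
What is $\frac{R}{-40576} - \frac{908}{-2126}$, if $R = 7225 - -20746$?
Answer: $- \frac{11311669}{43132288} \approx -0.26226$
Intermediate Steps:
$R = 27971$ ($R = 7225 + 20746 = 27971$)
$\frac{R}{-40576} - \frac{908}{-2126} = \frac{27971}{-40576} - \frac{908}{-2126} = 27971 \left(- \frac{1}{40576}\right) - - \frac{454}{1063} = - \frac{27971}{40576} + \frac{454}{1063} = - \frac{11311669}{43132288}$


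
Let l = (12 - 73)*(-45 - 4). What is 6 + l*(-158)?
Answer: -472256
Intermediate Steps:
l = 2989 (l = -61*(-49) = 2989)
6 + l*(-158) = 6 + 2989*(-158) = 6 - 472262 = -472256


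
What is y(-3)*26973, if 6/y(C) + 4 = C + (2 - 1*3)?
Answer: -80919/4 ≈ -20230.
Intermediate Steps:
y(C) = 6/(-5 + C) (y(C) = 6/(-4 + (C + (2 - 1*3))) = 6/(-4 + (C + (2 - 3))) = 6/(-4 + (C - 1)) = 6/(-4 + (-1 + C)) = 6/(-5 + C))
y(-3)*26973 = (6/(-5 - 3))*26973 = (6/(-8))*26973 = (6*(-1/8))*26973 = -3/4*26973 = -80919/4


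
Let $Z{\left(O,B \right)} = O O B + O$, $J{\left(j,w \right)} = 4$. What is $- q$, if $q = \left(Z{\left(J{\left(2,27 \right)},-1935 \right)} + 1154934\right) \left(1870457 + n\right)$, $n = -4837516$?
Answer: $3334909040702$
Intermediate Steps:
$Z{\left(O,B \right)} = O + B O^{2}$ ($Z{\left(O,B \right)} = O^{2} B + O = B O^{2} + O = O + B O^{2}$)
$q = -3334909040702$ ($q = \left(4 \left(1 - 7740\right) + 1154934\right) \left(1870457 - 4837516\right) = \left(4 \left(1 - 7740\right) + 1154934\right) \left(-2967059\right) = \left(4 \left(-7739\right) + 1154934\right) \left(-2967059\right) = \left(-30956 + 1154934\right) \left(-2967059\right) = 1123978 \left(-2967059\right) = -3334909040702$)
$- q = \left(-1\right) \left(-3334909040702\right) = 3334909040702$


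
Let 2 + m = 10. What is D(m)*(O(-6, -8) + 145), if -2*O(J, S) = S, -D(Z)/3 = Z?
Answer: -3576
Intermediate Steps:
m = 8 (m = -2 + 10 = 8)
D(Z) = -3*Z
O(J, S) = -S/2
D(m)*(O(-6, -8) + 145) = (-3*8)*(-½*(-8) + 145) = -24*(4 + 145) = -24*149 = -3576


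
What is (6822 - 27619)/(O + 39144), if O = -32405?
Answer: -20797/6739 ≈ -3.0861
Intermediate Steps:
(6822 - 27619)/(O + 39144) = (6822 - 27619)/(-32405 + 39144) = -20797/6739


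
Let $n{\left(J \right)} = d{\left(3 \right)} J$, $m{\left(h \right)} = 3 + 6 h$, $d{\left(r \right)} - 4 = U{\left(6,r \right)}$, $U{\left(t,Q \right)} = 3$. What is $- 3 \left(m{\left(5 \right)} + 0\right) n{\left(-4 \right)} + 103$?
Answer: $2875$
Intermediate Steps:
$d{\left(r \right)} = 7$ ($d{\left(r \right)} = 4 + 3 = 7$)
$n{\left(J \right)} = 7 J$
$- 3 \left(m{\left(5 \right)} + 0\right) n{\left(-4 \right)} + 103 = - 3 \left(\left(3 + 6 \cdot 5\right) + 0\right) 7 \left(-4\right) + 103 = - 3 \left(\left(3 + 30\right) + 0\right) \left(-28\right) + 103 = - 3 \left(33 + 0\right) \left(-28\right) + 103 = \left(-3\right) 33 \left(-28\right) + 103 = \left(-99\right) \left(-28\right) + 103 = 2772 + 103 = 2875$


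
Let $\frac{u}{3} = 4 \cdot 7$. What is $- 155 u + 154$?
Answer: $-12866$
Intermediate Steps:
$u = 84$ ($u = 3 \cdot 4 \cdot 7 = 3 \cdot 28 = 84$)
$- 155 u + 154 = \left(-155\right) 84 + 154 = -13020 + 154 = -12866$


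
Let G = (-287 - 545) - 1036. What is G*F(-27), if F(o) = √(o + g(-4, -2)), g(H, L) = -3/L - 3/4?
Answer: -934*I*√105 ≈ -9570.7*I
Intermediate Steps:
g(H, L) = -¾ - 3/L (g(H, L) = -3/L - 3*¼ = -3/L - ¾ = -¾ - 3/L)
G = -1868 (G = -832 - 1036 = -1868)
F(o) = √(¾ + o) (F(o) = √(o + (-¾ - 3/(-2))) = √(o + (-¾ - 3*(-½))) = √(o + (-¾ + 3/2)) = √(o + ¾) = √(¾ + o))
G*F(-27) = -934*√(3 + 4*(-27)) = -934*√(3 - 108) = -934*√(-105) = -934*I*√105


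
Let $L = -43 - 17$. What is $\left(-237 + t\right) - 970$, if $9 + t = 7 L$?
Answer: $-1636$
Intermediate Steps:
$L = -60$ ($L = -43 - 17 = -60$)
$t = -429$ ($t = -9 + 7 \left(-60\right) = -9 - 420 = -429$)
$\left(-237 + t\right) - 970 = \left(-237 - 429\right) - 970 = -666 - 970 = -1636$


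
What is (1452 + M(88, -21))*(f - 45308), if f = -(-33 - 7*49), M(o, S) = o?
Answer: -69195280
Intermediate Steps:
f = 376 (f = -(-33 - 343) = -1*(-376) = 376)
(1452 + M(88, -21))*(f - 45308) = (1452 + 88)*(376 - 45308) = 1540*(-44932) = -69195280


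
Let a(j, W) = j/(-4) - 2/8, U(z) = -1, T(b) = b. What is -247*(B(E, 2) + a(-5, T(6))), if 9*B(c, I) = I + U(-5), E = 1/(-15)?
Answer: -2470/9 ≈ -274.44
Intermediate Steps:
E = -1/15 ≈ -0.066667
B(c, I) = -⅑ + I/9 (B(c, I) = (I - 1)/9 = (-1 + I)/9 = -⅑ + I/9)
a(j, W) = -¼ - j/4 (a(j, W) = j*(-¼) - 2*⅛ = -j/4 - ¼ = -¼ - j/4)
-247*(B(E, 2) + a(-5, T(6))) = -247*((-⅑ + (⅑)*2) + (-¼ - ¼*(-5))) = -247*((-⅑ + 2/9) + (-¼ + 5/4)) = -247*(⅑ + 1) = -247*10/9 = -2470/9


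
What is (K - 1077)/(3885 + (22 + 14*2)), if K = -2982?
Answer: -4059/3935 ≈ -1.0315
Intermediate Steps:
(K - 1077)/(3885 + (22 + 14*2)) = (-2982 - 1077)/(3885 + (22 + 14*2)) = -4059/(3885 + (22 + 28)) = -4059/(3885 + 50) = -4059/3935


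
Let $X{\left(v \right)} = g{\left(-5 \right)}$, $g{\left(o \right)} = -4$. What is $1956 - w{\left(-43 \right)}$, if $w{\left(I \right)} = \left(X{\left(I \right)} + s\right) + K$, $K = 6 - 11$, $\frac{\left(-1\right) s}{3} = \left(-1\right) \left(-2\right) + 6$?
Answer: $1989$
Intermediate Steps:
$X{\left(v \right)} = -4$
$s = -24$ ($s = - 3 \left(\left(-1\right) \left(-2\right) + 6\right) = - 3 \left(2 + 6\right) = \left(-3\right) 8 = -24$)
$K = -5$
$w{\left(I \right)} = -33$ ($w{\left(I \right)} = \left(-4 - 24\right) - 5 = -28 - 5 = -33$)
$1956 - w{\left(-43 \right)} = 1956 - -33 = 1956 + 33 = 1989$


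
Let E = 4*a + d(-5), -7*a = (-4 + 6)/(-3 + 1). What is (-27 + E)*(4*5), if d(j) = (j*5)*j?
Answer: 13800/7 ≈ 1971.4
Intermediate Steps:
a = ⅐ (a = -(-4 + 6)/(7*(-3 + 1)) = -2/(7*(-2)) = -2*(-1)/(7*2) = -⅐*(-1) = ⅐ ≈ 0.14286)
d(j) = 5*j² (d(j) = (5*j)*j = 5*j²)
E = 879/7 (E = 4*(⅐) + 5*(-5)² = 4/7 + 5*25 = 4/7 + 125 = 879/7 ≈ 125.57)
(-27 + E)*(4*5) = (-27 + 879/7)*(4*5) = (690/7)*20 = 13800/7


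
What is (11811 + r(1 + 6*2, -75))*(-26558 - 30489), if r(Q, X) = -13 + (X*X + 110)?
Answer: -1000205051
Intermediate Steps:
r(Q, X) = 97 + X**2 (r(Q, X) = -13 + (X**2 + 110) = -13 + (110 + X**2) = 97 + X**2)
(11811 + r(1 + 6*2, -75))*(-26558 - 30489) = (11811 + (97 + (-75)**2))*(-26558 - 30489) = (11811 + (97 + 5625))*(-57047) = (11811 + 5722)*(-57047) = 17533*(-57047) = -1000205051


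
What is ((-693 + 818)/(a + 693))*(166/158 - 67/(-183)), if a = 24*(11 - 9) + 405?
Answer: 1280125/8283861 ≈ 0.15453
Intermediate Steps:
a = 453 (a = 24*2 + 405 = 48 + 405 = 453)
((-693 + 818)/(a + 693))*(166/158 - 67/(-183)) = ((-693 + 818)/(453 + 693))*(166/158 - 67/(-183)) = (125/1146)*(166*(1/158) - 67*(-1/183)) = (125*(1/1146))*(83/79 + 67/183) = (125/1146)*(20482/14457) = 1280125/8283861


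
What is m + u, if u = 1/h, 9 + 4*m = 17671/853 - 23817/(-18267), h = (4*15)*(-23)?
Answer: 5831395117/1791901365 ≈ 3.2543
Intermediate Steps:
h = -1380 (h = 60*(-23) = -1380)
m = 67625433/20775668 (m = -9/4 + (17671/853 - 23817/(-18267))/4 = -9/4 + (17671*(1/853) - 23817*(-1/18267))/4 = -9/4 + (17671/853 + 7939/6089)/4 = -9/4 + (¼)*(114370686/5193917) = -9/4 + 57185343/10387834 = 67625433/20775668 ≈ 3.2550)
u = -1/1380 (u = 1/(-1380) = -1/1380 ≈ -0.00072464)
m + u = 67625433/20775668 - 1/1380 = 5831395117/1791901365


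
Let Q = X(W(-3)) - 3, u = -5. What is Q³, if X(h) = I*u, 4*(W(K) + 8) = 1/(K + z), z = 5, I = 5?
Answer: -21952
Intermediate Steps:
W(K) = -8 + 1/(4*(5 + K)) (W(K) = -8 + 1/(4*(K + 5)) = -8 + 1/(4*(5 + K)))
X(h) = -25 (X(h) = 5*(-5) = -25)
Q = -28 (Q = -25 - 3 = -28)
Q³ = (-28)³ = -21952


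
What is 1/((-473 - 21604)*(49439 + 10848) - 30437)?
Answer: -1/1330986536 ≈ -7.5132e-10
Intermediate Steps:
1/((-473 - 21604)*(49439 + 10848) - 30437) = 1/(-22077*60287 - 30437) = 1/(-1330956099 - 30437) = 1/(-1330986536) = -1/1330986536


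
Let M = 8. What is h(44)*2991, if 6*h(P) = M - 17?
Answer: -8973/2 ≈ -4486.5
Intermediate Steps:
h(P) = -3/2 (h(P) = (8 - 17)/6 = (1/6)*(-9) = -3/2)
h(44)*2991 = -3/2*2991 = -8973/2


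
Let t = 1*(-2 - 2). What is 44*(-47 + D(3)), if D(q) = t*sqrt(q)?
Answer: -2068 - 176*sqrt(3) ≈ -2372.8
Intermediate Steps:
t = -4 (t = 1*(-4) = -4)
D(q) = -4*sqrt(q)
44*(-47 + D(3)) = 44*(-47 - 4*sqrt(3)) = -2068 - 176*sqrt(3)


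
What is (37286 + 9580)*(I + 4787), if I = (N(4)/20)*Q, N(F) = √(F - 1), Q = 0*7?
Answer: 224347542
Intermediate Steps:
Q = 0
N(F) = √(-1 + F)
I = 0 (I = (√(-1 + 4)/20)*0 = (√3/20)*0 = 0)
(37286 + 9580)*(I + 4787) = (37286 + 9580)*(0 + 4787) = 46866*4787 = 224347542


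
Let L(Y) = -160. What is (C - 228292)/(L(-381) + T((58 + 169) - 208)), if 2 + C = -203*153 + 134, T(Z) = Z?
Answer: 259219/141 ≈ 1838.4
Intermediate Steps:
C = -30927 (C = -2 + (-203*153 + 134) = -2 + (-31059 + 134) = -2 - 30925 = -30927)
(C - 228292)/(L(-381) + T((58 + 169) - 208)) = (-30927 - 228292)/(-160 + ((58 + 169) - 208)) = -259219/(-160 + (227 - 208)) = -259219/(-160 + 19) = -259219/(-141) = -259219*(-1/141) = 259219/141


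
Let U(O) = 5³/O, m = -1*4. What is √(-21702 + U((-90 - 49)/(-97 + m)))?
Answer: I*√417549467/139 ≈ 147.01*I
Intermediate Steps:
m = -4
U(O) = 125/O
√(-21702 + U((-90 - 49)/(-97 + m))) = √(-21702 + 125/(((-90 - 49)/(-97 - 4)))) = √(-21702 + 125/((-139/(-101)))) = √(-21702 + 125/((-139*(-1/101)))) = √(-21702 + 125/(139/101)) = √(-21702 + 125*(101/139)) = √(-21702 + 12625/139) = √(-3003953/139) = I*√417549467/139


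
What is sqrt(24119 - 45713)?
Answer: I*sqrt(21594) ≈ 146.95*I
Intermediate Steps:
sqrt(24119 - 45713) = sqrt(-21594) = I*sqrt(21594)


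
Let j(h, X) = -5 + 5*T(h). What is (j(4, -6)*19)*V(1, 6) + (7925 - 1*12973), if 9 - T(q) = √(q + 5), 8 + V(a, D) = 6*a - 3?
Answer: -7423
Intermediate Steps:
V(a, D) = -11 + 6*a (V(a, D) = -8 + (6*a - 3) = -8 + (-3 + 6*a) = -11 + 6*a)
T(q) = 9 - √(5 + q) (T(q) = 9 - √(q + 5) = 9 - √(5 + q))
j(h, X) = 40 - 5*√(5 + h) (j(h, X) = -5 + 5*(9 - √(5 + h)) = -5 + (45 - 5*√(5 + h)) = 40 - 5*√(5 + h))
(j(4, -6)*19)*V(1, 6) + (7925 - 1*12973) = ((40 - 5*√(5 + 4))*19)*(-11 + 6*1) + (7925 - 1*12973) = ((40 - 5*√9)*19)*(-11 + 6) + (7925 - 12973) = ((40 - 5*3)*19)*(-5) - 5048 = ((40 - 15)*19)*(-5) - 5048 = (25*19)*(-5) - 5048 = 475*(-5) - 5048 = -2375 - 5048 = -7423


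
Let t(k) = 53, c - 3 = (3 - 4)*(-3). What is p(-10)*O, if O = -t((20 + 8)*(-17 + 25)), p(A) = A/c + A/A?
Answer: 106/3 ≈ 35.333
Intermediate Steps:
c = 6 (c = 3 + (3 - 4)*(-3) = 3 - 1*(-3) = 3 + 3 = 6)
p(A) = 1 + A/6 (p(A) = A/6 + A/A = A*(⅙) + 1 = A/6 + 1 = 1 + A/6)
O = -53 (O = -1*53 = -53)
p(-10)*O = (1 + (⅙)*(-10))*(-53) = (1 - 5/3)*(-53) = -⅔*(-53) = 106/3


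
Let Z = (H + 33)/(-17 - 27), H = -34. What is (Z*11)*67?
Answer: 67/4 ≈ 16.750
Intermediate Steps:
Z = 1/44 (Z = (-34 + 33)/(-17 - 27) = -1/(-44) = -1*(-1/44) = 1/44 ≈ 0.022727)
(Z*11)*67 = ((1/44)*11)*67 = (¼)*67 = 67/4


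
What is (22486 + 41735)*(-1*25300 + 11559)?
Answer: -882460761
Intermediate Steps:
(22486 + 41735)*(-1*25300 + 11559) = 64221*(-25300 + 11559) = 64221*(-13741) = -882460761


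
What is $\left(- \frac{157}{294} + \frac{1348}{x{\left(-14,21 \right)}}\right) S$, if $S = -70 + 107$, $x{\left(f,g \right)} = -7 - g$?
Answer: $- \frac{529507}{294} \approx -1801.0$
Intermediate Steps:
$S = 37$
$\left(- \frac{157}{294} + \frac{1348}{x{\left(-14,21 \right)}}\right) S = \left(- \frac{157}{294} + \frac{1348}{-7 - 21}\right) 37 = \left(\left(-157\right) \frac{1}{294} + \frac{1348}{-7 - 21}\right) 37 = \left(- \frac{157}{294} + \frac{1348}{-28}\right) 37 = \left(- \frac{157}{294} + 1348 \left(- \frac{1}{28}\right)\right) 37 = \left(- \frac{157}{294} - \frac{337}{7}\right) 37 = \left(- \frac{14311}{294}\right) 37 = - \frac{529507}{294}$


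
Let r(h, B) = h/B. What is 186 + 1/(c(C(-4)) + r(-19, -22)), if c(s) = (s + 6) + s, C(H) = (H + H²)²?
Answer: 1206604/6487 ≈ 186.00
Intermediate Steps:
c(s) = 6 + 2*s (c(s) = (6 + s) + s = 6 + 2*s)
186 + 1/(c(C(-4)) + r(-19, -22)) = 186 + 1/((6 + 2*((-4)²*(1 - 4)²)) - 19/(-22)) = 186 + 1/((6 + 2*(16*(-3)²)) - 19*(-1/22)) = 186 + 1/((6 + 2*(16*9)) + 19/22) = 186 + 1/((6 + 2*144) + 19/22) = 186 + 1/((6 + 288) + 19/22) = 186 + 1/(294 + 19/22) = 186 + 1/(6487/22) = 186 + 22/6487 = 1206604/6487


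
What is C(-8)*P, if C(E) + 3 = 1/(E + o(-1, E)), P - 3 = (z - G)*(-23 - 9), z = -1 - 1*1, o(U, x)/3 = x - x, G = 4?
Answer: -4875/8 ≈ -609.38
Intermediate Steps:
o(U, x) = 0 (o(U, x) = 3*(x - x) = 3*0 = 0)
z = -2 (z = -1 - 1 = -2)
P = 195 (P = 3 + (-2 - 1*4)*(-23 - 9) = 3 + (-2 - 4)*(-32) = 3 - 6*(-32) = 3 + 192 = 195)
C(E) = -3 + 1/E (C(E) = -3 + 1/(E + 0) = -3 + 1/E)
C(-8)*P = (-3 + 1/(-8))*195 = (-3 - ⅛)*195 = -25/8*195 = -4875/8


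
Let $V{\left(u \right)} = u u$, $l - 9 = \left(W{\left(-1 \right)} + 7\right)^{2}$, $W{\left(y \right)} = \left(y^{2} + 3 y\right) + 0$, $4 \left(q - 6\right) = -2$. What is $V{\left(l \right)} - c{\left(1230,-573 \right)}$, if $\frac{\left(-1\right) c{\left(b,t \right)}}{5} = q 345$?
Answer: $\frac{21287}{2} \approx 10644.0$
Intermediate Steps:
$q = \frac{11}{2}$ ($q = 6 + \frac{1}{4} \left(-2\right) = 6 - \frac{1}{2} = \frac{11}{2} \approx 5.5$)
$W{\left(y \right)} = y^{2} + 3 y$
$l = 34$ ($l = 9 + \left(- (3 - 1) + 7\right)^{2} = 9 + \left(\left(-1\right) 2 + 7\right)^{2} = 9 + \left(-2 + 7\right)^{2} = 9 + 5^{2} = 9 + 25 = 34$)
$V{\left(u \right)} = u^{2}$
$c{\left(b,t \right)} = - \frac{18975}{2}$ ($c{\left(b,t \right)} = - 5 \cdot \frac{11}{2} \cdot 345 = \left(-5\right) \frac{3795}{2} = - \frac{18975}{2}$)
$V{\left(l \right)} - c{\left(1230,-573 \right)} = 34^{2} - - \frac{18975}{2} = 1156 + \frac{18975}{2} = \frac{21287}{2}$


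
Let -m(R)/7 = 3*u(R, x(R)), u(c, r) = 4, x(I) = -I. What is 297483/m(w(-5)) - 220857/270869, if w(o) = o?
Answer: -26865824905/7584332 ≈ -3542.3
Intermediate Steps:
m(R) = -84 (m(R) = -21*4 = -7*12 = -84)
297483/m(w(-5)) - 220857/270869 = 297483/(-84) - 220857/270869 = 297483*(-1/84) - 220857*1/270869 = -99161/28 - 220857/270869 = -26865824905/7584332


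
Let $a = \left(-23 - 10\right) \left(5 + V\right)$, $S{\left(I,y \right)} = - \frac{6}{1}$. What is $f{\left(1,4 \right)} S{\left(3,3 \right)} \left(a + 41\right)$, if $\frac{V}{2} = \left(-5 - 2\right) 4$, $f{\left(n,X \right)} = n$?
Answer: $-10344$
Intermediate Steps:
$S{\left(I,y \right)} = -6$ ($S{\left(I,y \right)} = \left(-6\right) 1 = -6$)
$V = -56$ ($V = 2 \left(-5 - 2\right) 4 = 2 \left(\left(-7\right) 4\right) = 2 \left(-28\right) = -56$)
$a = 1683$ ($a = \left(-23 - 10\right) \left(5 - 56\right) = \left(-33\right) \left(-51\right) = 1683$)
$f{\left(1,4 \right)} S{\left(3,3 \right)} \left(a + 41\right) = 1 \left(- 6 \left(1683 + 41\right)\right) = 1 \left(\left(-6\right) 1724\right) = 1 \left(-10344\right) = -10344$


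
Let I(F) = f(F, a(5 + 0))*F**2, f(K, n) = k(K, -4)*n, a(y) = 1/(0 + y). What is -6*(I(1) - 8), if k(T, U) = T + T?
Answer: 228/5 ≈ 45.600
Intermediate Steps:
a(y) = 1/y
k(T, U) = 2*T
f(K, n) = 2*K*n (f(K, n) = (2*K)*n = 2*K*n)
I(F) = 2*F**3/5 (I(F) = (2*F/(5 + 0))*F**2 = (2*F/5)*F**2 = 2*F**3/5)
-6*(I(1) - 8) = -6*((2/5)*1**3 - 8) = -6*((2/5)*1 - 8) = -6*(2/5 - 8) = -6*(-38/5) = 228/5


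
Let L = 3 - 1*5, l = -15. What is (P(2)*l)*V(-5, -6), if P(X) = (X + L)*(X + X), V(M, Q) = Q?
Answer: 0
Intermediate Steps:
L = -2 (L = 3 - 5 = -2)
P(X) = 2*X*(-2 + X) (P(X) = (X - 2)*(X + X) = (-2 + X)*(2*X) = 2*X*(-2 + X))
(P(2)*l)*V(-5, -6) = ((2*2*(-2 + 2))*(-15))*(-6) = ((2*2*0)*(-15))*(-6) = (0*(-15))*(-6) = 0*(-6) = 0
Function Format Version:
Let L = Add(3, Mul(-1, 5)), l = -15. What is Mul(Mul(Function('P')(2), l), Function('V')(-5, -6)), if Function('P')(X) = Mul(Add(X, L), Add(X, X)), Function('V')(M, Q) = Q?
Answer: 0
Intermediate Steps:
L = -2 (L = Add(3, -5) = -2)
Function('P')(X) = Mul(2, X, Add(-2, X)) (Function('P')(X) = Mul(Add(X, -2), Add(X, X)) = Mul(Add(-2, X), Mul(2, X)) = Mul(2, X, Add(-2, X)))
Mul(Mul(Function('P')(2), l), Function('V')(-5, -6)) = Mul(Mul(Mul(2, 2, Add(-2, 2)), -15), -6) = Mul(Mul(Mul(2, 2, 0), -15), -6) = Mul(Mul(0, -15), -6) = Mul(0, -6) = 0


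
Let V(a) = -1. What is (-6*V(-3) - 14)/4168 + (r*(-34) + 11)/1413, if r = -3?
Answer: 57460/736173 ≈ 0.078052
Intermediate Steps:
(-6*V(-3) - 14)/4168 + (r*(-34) + 11)/1413 = (-6*(-1) - 14)/4168 + (-3*(-34) + 11)/1413 = (6 - 14)*(1/4168) + (102 + 11)*(1/1413) = -8*1/4168 + 113*(1/1413) = -1/521 + 113/1413 = 57460/736173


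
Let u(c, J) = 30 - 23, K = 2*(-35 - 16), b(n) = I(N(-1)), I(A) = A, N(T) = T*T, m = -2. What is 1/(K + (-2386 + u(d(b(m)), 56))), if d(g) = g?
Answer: -1/2481 ≈ -0.00040306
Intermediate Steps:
N(T) = T²
b(n) = 1 (b(n) = (-1)² = 1)
K = -102 (K = 2*(-51) = -102)
u(c, J) = 7
1/(K + (-2386 + u(d(b(m)), 56))) = 1/(-102 + (-2386 + 7)) = 1/(-102 - 2379) = 1/(-2481) = -1/2481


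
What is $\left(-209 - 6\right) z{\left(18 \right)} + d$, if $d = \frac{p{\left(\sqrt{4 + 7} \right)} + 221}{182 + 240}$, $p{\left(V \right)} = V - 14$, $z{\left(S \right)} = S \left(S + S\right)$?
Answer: $- \frac{58792833}{422} + \frac{\sqrt{11}}{422} \approx -1.3932 \cdot 10^{5}$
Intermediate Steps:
$z{\left(S \right)} = 2 S^{2}$ ($z{\left(S \right)} = S 2 S = 2 S^{2}$)
$p{\left(V \right)} = -14 + V$
$d = \frac{207}{422} + \frac{\sqrt{11}}{422}$ ($d = \frac{\left(-14 + \sqrt{4 + 7}\right) + 221}{182 + 240} = \frac{\left(-14 + \sqrt{11}\right) + 221}{422} = \left(207 + \sqrt{11}\right) \frac{1}{422} = \frac{207}{422} + \frac{\sqrt{11}}{422} \approx 0.49838$)
$\left(-209 - 6\right) z{\left(18 \right)} + d = \left(-209 - 6\right) 2 \cdot 18^{2} + \left(\frac{207}{422} + \frac{\sqrt{11}}{422}\right) = \left(-209 - 6\right) 2 \cdot 324 + \left(\frac{207}{422} + \frac{\sqrt{11}}{422}\right) = \left(-215\right) 648 + \left(\frac{207}{422} + \frac{\sqrt{11}}{422}\right) = -139320 + \left(\frac{207}{422} + \frac{\sqrt{11}}{422}\right) = - \frac{58792833}{422} + \frac{\sqrt{11}}{422}$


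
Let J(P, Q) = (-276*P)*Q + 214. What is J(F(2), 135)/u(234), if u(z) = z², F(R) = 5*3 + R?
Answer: -316603/27378 ≈ -11.564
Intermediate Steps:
F(R) = 15 + R
J(P, Q) = 214 - 276*P*Q (J(P, Q) = -276*P*Q + 214 = 214 - 276*P*Q)
J(F(2), 135)/u(234) = (214 - 276*(15 + 2)*135)/(234²) = (214 - 276*17*135)/54756 = (214 - 633420)*(1/54756) = -633206*1/54756 = -316603/27378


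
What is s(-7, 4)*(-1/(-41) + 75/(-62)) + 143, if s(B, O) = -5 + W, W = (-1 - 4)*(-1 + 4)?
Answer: 211883/1271 ≈ 166.71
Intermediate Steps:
W = -15 (W = -5*3 = -15)
s(B, O) = -20 (s(B, O) = -5 - 15 = -20)
s(-7, 4)*(-1/(-41) + 75/(-62)) + 143 = -20*(-1/(-41) + 75/(-62)) + 143 = -20*(-1*(-1/41) + 75*(-1/62)) + 143 = -20*(1/41 - 75/62) + 143 = -20*(-3013/2542) + 143 = 30130/1271 + 143 = 211883/1271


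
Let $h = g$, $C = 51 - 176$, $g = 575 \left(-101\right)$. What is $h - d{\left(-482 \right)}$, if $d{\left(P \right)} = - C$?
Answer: $-58200$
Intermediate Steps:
$g = -58075$
$C = -125$
$d{\left(P \right)} = 125$ ($d{\left(P \right)} = \left(-1\right) \left(-125\right) = 125$)
$h = -58075$
$h - d{\left(-482 \right)} = -58075 - 125 = -58200$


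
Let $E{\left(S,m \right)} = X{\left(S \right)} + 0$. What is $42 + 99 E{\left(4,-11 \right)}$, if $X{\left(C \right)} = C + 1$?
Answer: $537$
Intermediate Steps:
$X{\left(C \right)} = 1 + C$
$E{\left(S,m \right)} = 1 + S$ ($E{\left(S,m \right)} = \left(1 + S\right) + 0 = 1 + S$)
$42 + 99 E{\left(4,-11 \right)} = 42 + 99 \left(1 + 4\right) = 42 + 99 \cdot 5 = 42 + 495 = 537$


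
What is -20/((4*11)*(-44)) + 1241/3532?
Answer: 38644/106843 ≈ 0.36169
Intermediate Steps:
-20/((4*11)*(-44)) + 1241/3532 = -20/(44*(-44)) + 1241*(1/3532) = -20/(-1936) + 1241/3532 = -20*(-1/1936) + 1241/3532 = 5/484 + 1241/3532 = 38644/106843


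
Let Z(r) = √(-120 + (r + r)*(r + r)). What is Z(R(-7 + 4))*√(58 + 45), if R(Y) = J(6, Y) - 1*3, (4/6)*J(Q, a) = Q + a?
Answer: I*√11433 ≈ 106.93*I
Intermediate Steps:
J(Q, a) = 3*Q/2 + 3*a/2 (J(Q, a) = 3*(Q + a)/2 = 3*Q/2 + 3*a/2)
R(Y) = 6 + 3*Y/2 (R(Y) = ((3/2)*6 + 3*Y/2) - 1*3 = (9 + 3*Y/2) - 3 = 6 + 3*Y/2)
Z(r) = √(-120 + 4*r²) (Z(r) = √(-120 + (2*r)*(2*r)) = √(-120 + 4*r²))
Z(R(-7 + 4))*√(58 + 45) = (2*√(-30 + (6 + 3*(-7 + 4)/2)²))*√(58 + 45) = (2*√(-30 + (6 + (3/2)*(-3))²))*√103 = (2*√(-30 + (6 - 9/2)²))*√103 = (2*√(-30 + (3/2)²))*√103 = (2*√(-30 + 9/4))*√103 = (2*√(-111/4))*√103 = (2*(I*√111/2))*√103 = (I*√111)*√103 = I*√11433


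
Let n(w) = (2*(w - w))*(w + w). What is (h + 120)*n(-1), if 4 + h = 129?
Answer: 0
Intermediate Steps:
n(w) = 0 (n(w) = (2*0)*(2*w) = 0*(2*w) = 0)
h = 125 (h = -4 + 129 = 125)
(h + 120)*n(-1) = (125 + 120)*0 = 245*0 = 0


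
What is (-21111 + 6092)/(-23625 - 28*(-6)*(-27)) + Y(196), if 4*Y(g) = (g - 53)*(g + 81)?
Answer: 1115545447/112644 ≈ 9903.3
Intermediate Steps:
Y(g) = (-53 + g)*(81 + g)/4 (Y(g) = ((g - 53)*(g + 81))/4 = ((-53 + g)*(81 + g))/4 = (-53 + g)*(81 + g)/4)
(-21111 + 6092)/(-23625 - 28*(-6)*(-27)) + Y(196) = (-21111 + 6092)/(-23625 - 28*(-6)*(-27)) + (-4293/4 + 7*196 + (¼)*196²) = -15019/(-23625 + 168*(-27)) + (-4293/4 + 1372 + (¼)*38416) = -15019/(-23625 - 4536) + (-4293/4 + 1372 + 9604) = -15019/(-28161) + 39611/4 = -15019*(-1/28161) + 39611/4 = 15019/28161 + 39611/4 = 1115545447/112644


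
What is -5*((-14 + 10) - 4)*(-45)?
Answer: -1800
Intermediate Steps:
-5*((-14 + 10) - 4)*(-45) = -5*(-4 - 4)*(-45) = -5*(-8)*(-45) = 40*(-45) = -1800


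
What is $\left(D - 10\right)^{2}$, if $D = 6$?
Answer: $16$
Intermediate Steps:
$\left(D - 10\right)^{2} = \left(6 - 10\right)^{2} = \left(-4\right)^{2} = 16$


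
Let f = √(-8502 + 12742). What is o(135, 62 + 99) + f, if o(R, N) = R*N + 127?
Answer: 21862 + 4*√265 ≈ 21927.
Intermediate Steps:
f = 4*√265 (f = √4240 = 4*√265 ≈ 65.115)
o(R, N) = 127 + N*R (o(R, N) = N*R + 127 = 127 + N*R)
o(135, 62 + 99) + f = (127 + (62 + 99)*135) + 4*√265 = (127 + 161*135) + 4*√265 = (127 + 21735) + 4*√265 = 21862 + 4*√265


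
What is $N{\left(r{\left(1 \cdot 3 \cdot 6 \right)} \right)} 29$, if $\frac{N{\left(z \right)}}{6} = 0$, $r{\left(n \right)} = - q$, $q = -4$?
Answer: $0$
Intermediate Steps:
$r{\left(n \right)} = 4$ ($r{\left(n \right)} = \left(-1\right) \left(-4\right) = 4$)
$N{\left(z \right)} = 0$ ($N{\left(z \right)} = 6 \cdot 0 = 0$)
$N{\left(r{\left(1 \cdot 3 \cdot 6 \right)} \right)} 29 = 0 \cdot 29 = 0$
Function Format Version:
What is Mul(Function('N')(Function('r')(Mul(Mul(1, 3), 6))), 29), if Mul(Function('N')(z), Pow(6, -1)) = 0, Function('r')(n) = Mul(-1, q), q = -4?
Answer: 0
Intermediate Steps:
Function('r')(n) = 4 (Function('r')(n) = Mul(-1, -4) = 4)
Function('N')(z) = 0 (Function('N')(z) = Mul(6, 0) = 0)
Mul(Function('N')(Function('r')(Mul(Mul(1, 3), 6))), 29) = Mul(0, 29) = 0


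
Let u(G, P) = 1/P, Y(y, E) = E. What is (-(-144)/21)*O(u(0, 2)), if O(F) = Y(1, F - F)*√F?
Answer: 0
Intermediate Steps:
O(F) = 0 (O(F) = (F - F)*√F = 0*√F = 0)
(-(-144)/21)*O(u(0, 2)) = -(-144)/21*0 = -9*(-16/21)*0 = (48/7)*0 = 0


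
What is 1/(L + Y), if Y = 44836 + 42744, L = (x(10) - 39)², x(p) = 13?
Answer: 1/88256 ≈ 1.1331e-5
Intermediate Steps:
L = 676 (L = (13 - 39)² = (-26)² = 676)
Y = 87580
1/(L + Y) = 1/(676 + 87580) = 1/88256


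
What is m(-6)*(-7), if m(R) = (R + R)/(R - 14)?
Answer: -21/5 ≈ -4.2000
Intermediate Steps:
m(R) = 2*R/(-14 + R) (m(R) = (2*R)/(-14 + R) = 2*R/(-14 + R))
m(-6)*(-7) = (2*(-6)/(-14 - 6))*(-7) = (2*(-6)/(-20))*(-7) = (2*(-6)*(-1/20))*(-7) = (⅗)*(-7) = -21/5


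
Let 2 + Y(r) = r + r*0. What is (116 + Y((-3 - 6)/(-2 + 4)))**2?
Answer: 47961/4 ≈ 11990.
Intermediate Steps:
Y(r) = -2 + r (Y(r) = -2 + (r + r*0) = -2 + (r + 0) = -2 + r)
(116 + Y((-3 - 6)/(-2 + 4)))**2 = (116 + (-2 + (-3 - 6)/(-2 + 4)))**2 = (116 + (-2 - 9/2))**2 = (116 - 13/2)**2 = (219/2)**2 = 47961/4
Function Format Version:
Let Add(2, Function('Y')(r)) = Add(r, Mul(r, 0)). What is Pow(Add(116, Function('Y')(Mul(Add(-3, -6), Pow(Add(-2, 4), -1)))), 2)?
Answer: Rational(47961, 4) ≈ 11990.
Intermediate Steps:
Function('Y')(r) = Add(-2, r) (Function('Y')(r) = Add(-2, Add(r, Mul(r, 0))) = Add(-2, Add(r, 0)) = Add(-2, r))
Pow(Add(116, Function('Y')(Mul(Add(-3, -6), Pow(Add(-2, 4), -1)))), 2) = Pow(Add(116, Add(-2, Mul(Add(-3, -6), Pow(Add(-2, 4), -1)))), 2) = Pow(Add(116, Add(-2, Mul(-9, Pow(2, -1)))), 2) = Pow(Add(116, Add(-2, Mul(-9, Rational(1, 2)))), 2) = Pow(Add(116, Add(-2, Rational(-9, 2))), 2) = Pow(Add(116, Rational(-13, 2)), 2) = Pow(Rational(219, 2), 2) = Rational(47961, 4)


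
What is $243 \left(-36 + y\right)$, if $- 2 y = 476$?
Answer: $-66582$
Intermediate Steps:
$y = -238$ ($y = \left(- \frac{1}{2}\right) 476 = -238$)
$243 \left(-36 + y\right) = 243 \left(-36 - 238\right) = 243 \left(-274\right) = -66582$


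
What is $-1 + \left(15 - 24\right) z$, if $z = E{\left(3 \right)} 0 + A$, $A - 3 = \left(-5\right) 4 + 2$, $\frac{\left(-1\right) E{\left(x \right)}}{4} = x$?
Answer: $134$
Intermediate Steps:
$E{\left(x \right)} = - 4 x$
$A = -15$ ($A = 3 + \left(\left(-5\right) 4 + 2\right) = 3 + \left(-20 + 2\right) = 3 - 18 = -15$)
$z = -15$ ($z = \left(-4\right) 3 \cdot 0 - 15 = \left(-12\right) 0 - 15 = 0 - 15 = -15$)
$-1 + \left(15 - 24\right) z = -1 + \left(15 - 24\right) \left(-15\right) = -1 - -135 = -1 + 135 = 134$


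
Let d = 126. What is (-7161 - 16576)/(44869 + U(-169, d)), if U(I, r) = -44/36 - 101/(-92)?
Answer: -2807748/5307347 ≈ -0.52903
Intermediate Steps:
U(I, r) = -103/828 (U(I, r) = -44*1/36 - 101*(-1/92) = -11/9 + 101/92 = -103/828)
(-7161 - 16576)/(44869 + U(-169, d)) = (-7161 - 16576)/(44869 - 103/828) = -23737/37151429/828 = -23737*828/37151429 = -2807748/5307347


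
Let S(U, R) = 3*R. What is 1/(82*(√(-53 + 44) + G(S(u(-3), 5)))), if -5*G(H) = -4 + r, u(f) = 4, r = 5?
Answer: -5/18532 - 75*I/18532 ≈ -0.0002698 - 0.0040471*I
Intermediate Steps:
G(H) = -⅕ (G(H) = -(-4 + 5)/5 = -⅕*1 = -⅕)
1/(82*(√(-53 + 44) + G(S(u(-3), 5)))) = 1/(82*(√(-53 + 44) - ⅕)) = 1/(82*(√(-9) - ⅕)) = 1/(82*(3*I - ⅕)) = 1/(82*(-⅕ + 3*I)) = 1/(-82/5 + 246*I) = 25*(-82/5 - 246*I)/1519624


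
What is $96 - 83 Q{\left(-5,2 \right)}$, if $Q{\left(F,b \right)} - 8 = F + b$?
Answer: $-319$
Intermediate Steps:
$Q{\left(F,b \right)} = 8 + F + b$ ($Q{\left(F,b \right)} = 8 + \left(F + b\right) = 8 + F + b$)
$96 - 83 Q{\left(-5,2 \right)} = 96 - 83 \left(8 - 5 + 2\right) = 96 - 415 = -319$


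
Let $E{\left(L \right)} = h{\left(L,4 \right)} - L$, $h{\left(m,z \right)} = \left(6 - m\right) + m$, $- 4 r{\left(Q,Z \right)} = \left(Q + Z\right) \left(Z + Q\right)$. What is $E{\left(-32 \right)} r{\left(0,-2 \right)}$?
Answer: $-38$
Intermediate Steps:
$r{\left(Q,Z \right)} = - \frac{\left(Q + Z\right)^{2}}{4}$ ($r{\left(Q,Z \right)} = - \frac{\left(Q + Z\right) \left(Z + Q\right)}{4} = - \frac{\left(Q + Z\right) \left(Q + Z\right)}{4} = - \frac{\left(Q + Z\right)^{2}}{4}$)
$h{\left(m,z \right)} = 6$
$E{\left(L \right)} = 6 - L$
$E{\left(-32 \right)} r{\left(0,-2 \right)} = \left(6 - -32\right) \left(- \frac{\left(0 - 2\right)^{2}}{4}\right) = \left(6 + 32\right) \left(- \frac{\left(-2\right)^{2}}{4}\right) = 38 \left(\left(- \frac{1}{4}\right) 4\right) = 38 \left(-1\right) = -38$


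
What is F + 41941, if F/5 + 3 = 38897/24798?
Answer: 1039875433/24798 ≈ 41934.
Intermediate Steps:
F = -177485/24798 (F = -15 + 5*(38897/24798) = -15 + 194485/24798 = -177485/24798 ≈ -7.1572)
F + 41941 = -177485/24798 + 41941 = 1039875433/24798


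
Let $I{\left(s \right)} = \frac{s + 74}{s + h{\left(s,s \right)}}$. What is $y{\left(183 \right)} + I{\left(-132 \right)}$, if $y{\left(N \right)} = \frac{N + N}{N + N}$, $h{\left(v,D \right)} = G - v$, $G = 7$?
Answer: $- \frac{51}{7} \approx -7.2857$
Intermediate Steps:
$h{\left(v,D \right)} = 7 - v$
$y{\left(N \right)} = 1$ ($y{\left(N \right)} = \frac{2 N}{2 N} = 2 N \frac{1}{2 N} = 1$)
$I{\left(s \right)} = \frac{74}{7} + \frac{s}{7}$ ($I{\left(s \right)} = \frac{s + 74}{s - \left(-7 + s\right)} = \frac{74 + s}{7} = \left(74 + s\right) \frac{1}{7} = \frac{74}{7} + \frac{s}{7}$)
$y{\left(183 \right)} + I{\left(-132 \right)} = 1 + \left(\frac{74}{7} + \frac{1}{7} \left(-132\right)\right) = 1 + \left(\frac{74}{7} - \frac{132}{7}\right) = 1 - \frac{58}{7} = - \frac{51}{7}$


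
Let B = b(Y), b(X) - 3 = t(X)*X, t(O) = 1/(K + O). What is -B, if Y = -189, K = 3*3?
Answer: -81/20 ≈ -4.0500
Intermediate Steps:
K = 9
t(O) = 1/(9 + O)
b(X) = 3 + X/(9 + X)
B = 81/20 (B = (27 + 4*(-189))/(9 - 189) = (27 - 756)/(-180) = -1/180*(-729) = 81/20 ≈ 4.0500)
-B = -1*81/20 = -81/20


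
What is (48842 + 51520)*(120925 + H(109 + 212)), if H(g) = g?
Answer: 12168491052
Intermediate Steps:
(48842 + 51520)*(120925 + H(109 + 212)) = (48842 + 51520)*(120925 + (109 + 212)) = 100362*(120925 + 321) = 100362*121246 = 12168491052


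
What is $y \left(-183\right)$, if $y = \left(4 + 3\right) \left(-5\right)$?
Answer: $6405$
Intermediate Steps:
$y = -35$ ($y = 7 \left(-5\right) = -35$)
$y \left(-183\right) = \left(-35\right) \left(-183\right) = 6405$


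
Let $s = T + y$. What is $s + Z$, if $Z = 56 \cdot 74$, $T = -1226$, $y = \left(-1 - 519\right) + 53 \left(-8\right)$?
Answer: $1974$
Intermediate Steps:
$y = -944$ ($y = -520 - 424 = -944$)
$s = -2170$ ($s = -1226 - 944 = -2170$)
$Z = 4144$
$s + Z = -2170 + 4144 = 1974$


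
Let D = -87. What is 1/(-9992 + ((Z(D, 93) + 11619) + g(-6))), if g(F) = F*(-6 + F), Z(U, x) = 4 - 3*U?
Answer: 1/1964 ≈ 0.00050917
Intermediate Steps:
1/(-9992 + ((Z(D, 93) + 11619) + g(-6))) = 1/(-9992 + (((4 - 3*(-87)) + 11619) - 6*(-6 - 6))) = 1/(-9992 + (((4 + 261) + 11619) - 6*(-12))) = 1/(-9992 + ((265 + 11619) + 72)) = 1/(-9992 + (11884 + 72)) = 1/(-9992 + 11956) = 1/1964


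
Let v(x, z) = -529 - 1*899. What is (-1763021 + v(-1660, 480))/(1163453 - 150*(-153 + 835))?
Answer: -1764449/1061153 ≈ -1.6628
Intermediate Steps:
v(x, z) = -1428 (v(x, z) = -529 - 899 = -1428)
(-1763021 + v(-1660, 480))/(1163453 - 150*(-153 + 835)) = (-1763021 - 1428)/(1163453 - 150*(-153 + 835)) = -1764449/(1163453 - 150*682) = -1764449/(1163453 - 102300) = -1764449/1061153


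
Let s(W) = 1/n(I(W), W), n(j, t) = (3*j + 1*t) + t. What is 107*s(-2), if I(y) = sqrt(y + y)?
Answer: -107/13 - 321*I/26 ≈ -8.2308 - 12.346*I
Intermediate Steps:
I(y) = sqrt(2)*sqrt(y) (I(y) = sqrt(2*y) = sqrt(2)*sqrt(y))
n(j, t) = 2*t + 3*j (n(j, t) = (3*j + t) + t = (t + 3*j) + t = 2*t + 3*j)
s(W) = 1/(2*W + 3*sqrt(2)*sqrt(W)) (s(W) = 1/(2*W + 3*(sqrt(2)*sqrt(W))) = 1/(2*W + 3*sqrt(2)*sqrt(W)))
107*s(-2) = 107/(2*(-2) + 3*sqrt(2)*sqrt(-2)) = 107/(-4 + 3*sqrt(2)*(I*sqrt(2))) = 107/(-4 + 6*I) = 107*((-4 - 6*I)/52) = 107*(-4 - 6*I)/52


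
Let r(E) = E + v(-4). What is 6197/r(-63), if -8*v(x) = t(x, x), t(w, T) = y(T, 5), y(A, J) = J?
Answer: -49576/509 ≈ -97.399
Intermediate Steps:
t(w, T) = 5
v(x) = -5/8 (v(x) = -⅛*5 = -5/8)
r(E) = -5/8 + E (r(E) = E - 5/8 = -5/8 + E)
6197/r(-63) = 6197/(-5/8 - 63) = 6197/(-509/8) = 6197*(-8/509) = -49576/509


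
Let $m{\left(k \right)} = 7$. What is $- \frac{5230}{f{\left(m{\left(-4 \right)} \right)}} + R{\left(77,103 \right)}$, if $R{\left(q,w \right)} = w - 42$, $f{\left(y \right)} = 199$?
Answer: $\frac{6909}{199} \approx 34.719$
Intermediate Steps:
$R{\left(q,w \right)} = -42 + w$ ($R{\left(q,w \right)} = w + \left(-80 + 38\right) = w - 42 = -42 + w$)
$- \frac{5230}{f{\left(m{\left(-4 \right)} \right)}} + R{\left(77,103 \right)} = - \frac{5230}{199} + \left(-42 + 103\right) = \left(-5230\right) \frac{1}{199} + 61 = - \frac{5230}{199} + 61 = \frac{6909}{199}$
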